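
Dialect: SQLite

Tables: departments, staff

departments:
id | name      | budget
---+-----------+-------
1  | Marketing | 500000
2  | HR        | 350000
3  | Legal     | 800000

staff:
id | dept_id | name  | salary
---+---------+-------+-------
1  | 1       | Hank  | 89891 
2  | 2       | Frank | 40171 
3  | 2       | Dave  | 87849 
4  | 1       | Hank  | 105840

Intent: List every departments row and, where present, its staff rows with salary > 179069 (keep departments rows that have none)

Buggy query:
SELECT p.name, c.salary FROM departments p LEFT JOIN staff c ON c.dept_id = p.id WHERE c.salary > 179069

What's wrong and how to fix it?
Bug: Filtering c.salary in WHERE discards the NULL rows produced by LEFT JOIN, turning it into an inner join

Fix: Move the right-table condition into the ON clause so unmatched parents are kept

Corrected query:
SELECT p.name, c.salary FROM departments p LEFT JOIN staff c ON c.dept_id = p.id AND c.salary > 179069

Result:
name      | salary
----------+-------
Marketing | NULL  
HR        | NULL  
Legal     | NULL  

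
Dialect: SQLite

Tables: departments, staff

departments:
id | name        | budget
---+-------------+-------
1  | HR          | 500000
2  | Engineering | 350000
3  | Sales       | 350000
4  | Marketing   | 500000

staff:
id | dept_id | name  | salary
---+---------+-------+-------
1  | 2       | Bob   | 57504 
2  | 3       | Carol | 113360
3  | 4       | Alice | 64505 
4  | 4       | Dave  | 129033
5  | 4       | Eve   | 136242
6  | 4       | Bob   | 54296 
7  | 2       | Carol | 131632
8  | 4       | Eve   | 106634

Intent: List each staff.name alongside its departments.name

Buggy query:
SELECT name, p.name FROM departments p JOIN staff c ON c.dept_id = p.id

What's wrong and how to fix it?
Bug: 'name' exists in both joined tables, so the database can't tell which one is meant

Fix: Prefix ambiguous columns with the table alias

Corrected query:
SELECT c.name, p.name FROM departments p JOIN staff c ON c.dept_id = p.id

Result:
name  | name       
------+------------
Bob   | Engineering
Carol | Sales      
Alice | Marketing  
Dave  | Marketing  
Eve   | Marketing  
Bob   | Marketing  
Carol | Engineering
Eve   | Marketing  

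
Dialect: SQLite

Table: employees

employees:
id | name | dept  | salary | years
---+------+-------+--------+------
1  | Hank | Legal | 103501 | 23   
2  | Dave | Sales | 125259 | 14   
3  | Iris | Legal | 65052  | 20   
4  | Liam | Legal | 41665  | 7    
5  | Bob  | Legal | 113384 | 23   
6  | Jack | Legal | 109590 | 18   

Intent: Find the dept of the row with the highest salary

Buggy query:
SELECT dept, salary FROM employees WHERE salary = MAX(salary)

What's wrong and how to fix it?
Bug: MAX(salary) is an aggregate and cannot be used directly in WHERE

Fix: Wrap MAX in a scalar subquery so WHERE compares against a single value

Corrected query:
SELECT dept, salary FROM employees WHERE salary = (SELECT MAX(salary) FROM employees)

Result:
dept  | salary
------+-------
Sales | 125259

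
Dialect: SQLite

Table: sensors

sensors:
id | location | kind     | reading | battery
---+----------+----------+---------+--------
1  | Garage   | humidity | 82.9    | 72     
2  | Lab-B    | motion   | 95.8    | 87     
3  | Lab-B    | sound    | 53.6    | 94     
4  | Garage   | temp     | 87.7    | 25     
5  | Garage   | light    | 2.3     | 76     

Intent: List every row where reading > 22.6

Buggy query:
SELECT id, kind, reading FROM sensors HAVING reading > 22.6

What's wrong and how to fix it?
Bug: HAVING filters the output of aggregation, but this query has no GROUP BY and no aggregate functions, so SQLite rejects it (HAVING clause on a non-aggregate query); the condition here is per row

Fix: Replace HAVING with WHERE since the condition applies to individual rows

Corrected query:
SELECT id, kind, reading FROM sensors WHERE reading > 22.6

Result:
id | kind     | reading
---+----------+--------
1  | humidity | 82.9   
2  | motion   | 95.8   
3  | sound    | 53.6   
4  | temp     | 87.7   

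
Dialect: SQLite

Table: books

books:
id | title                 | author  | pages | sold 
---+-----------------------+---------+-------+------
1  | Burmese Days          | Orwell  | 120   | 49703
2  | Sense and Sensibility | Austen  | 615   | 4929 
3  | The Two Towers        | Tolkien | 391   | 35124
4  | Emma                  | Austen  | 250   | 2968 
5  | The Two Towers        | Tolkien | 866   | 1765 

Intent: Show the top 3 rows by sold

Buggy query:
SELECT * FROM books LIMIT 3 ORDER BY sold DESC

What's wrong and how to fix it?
Bug: ORDER BY cannot follow LIMIT; LIMIT is the final clause

Fix: Sort with ORDER BY, then apply LIMIT

Corrected query:
SELECT * FROM books ORDER BY sold DESC LIMIT 3

Result:
id | title                 | author  | pages | sold 
---+-----------------------+---------+-------+------
1  | Burmese Days          | Orwell  | 120   | 49703
3  | The Two Towers        | Tolkien | 391   | 35124
2  | Sense and Sensibility | Austen  | 615   | 4929 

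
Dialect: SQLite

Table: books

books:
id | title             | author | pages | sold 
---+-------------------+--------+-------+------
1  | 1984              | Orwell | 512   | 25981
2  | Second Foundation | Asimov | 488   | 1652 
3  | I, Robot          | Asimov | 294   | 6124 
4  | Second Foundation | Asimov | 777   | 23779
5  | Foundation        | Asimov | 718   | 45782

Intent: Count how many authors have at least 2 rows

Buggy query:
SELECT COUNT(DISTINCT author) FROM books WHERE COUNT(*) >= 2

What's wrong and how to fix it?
Bug: WHERE filters individual rows, not groups, so a group-level COUNT is invalid there

Fix: Group first with HAVING COUNT(*) >= 2, then COUNT the resulting groups

Corrected query:
SELECT COUNT(*) FROM (SELECT author FROM books GROUP BY author HAVING COUNT(*) >= 2)

Result:
COUNT(*)
--------
1       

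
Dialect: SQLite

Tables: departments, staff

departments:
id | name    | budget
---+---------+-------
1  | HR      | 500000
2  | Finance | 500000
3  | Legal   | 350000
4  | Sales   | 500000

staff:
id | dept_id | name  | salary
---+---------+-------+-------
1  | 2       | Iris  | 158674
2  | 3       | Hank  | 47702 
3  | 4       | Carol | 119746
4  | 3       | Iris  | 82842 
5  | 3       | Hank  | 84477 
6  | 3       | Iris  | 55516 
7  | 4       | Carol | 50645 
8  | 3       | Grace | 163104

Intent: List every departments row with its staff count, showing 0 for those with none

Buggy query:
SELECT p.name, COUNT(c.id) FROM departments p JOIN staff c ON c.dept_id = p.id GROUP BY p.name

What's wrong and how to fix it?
Bug: An inner join excludes parents with zero children

Fix: Use LEFT JOIN so parents without children still appear (COUNT(c.id) gives 0)

Corrected query:
SELECT p.name, COUNT(c.id) FROM departments p LEFT JOIN staff c ON c.dept_id = p.id GROUP BY p.name

Result:
name    | COUNT(c.id)
--------+------------
Finance | 1          
HR      | 0          
Legal   | 5          
Sales   | 2          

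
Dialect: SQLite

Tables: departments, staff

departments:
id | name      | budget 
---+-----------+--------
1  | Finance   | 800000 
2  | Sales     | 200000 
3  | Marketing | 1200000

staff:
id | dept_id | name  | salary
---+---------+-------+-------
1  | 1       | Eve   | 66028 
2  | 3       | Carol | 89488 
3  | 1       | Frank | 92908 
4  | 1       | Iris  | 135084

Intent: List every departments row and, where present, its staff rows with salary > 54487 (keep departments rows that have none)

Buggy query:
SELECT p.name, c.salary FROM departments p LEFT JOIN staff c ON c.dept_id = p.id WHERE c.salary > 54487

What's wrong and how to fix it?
Bug: A WHERE condition on the right-hand table after LEFT JOIN drops unmatched parents

Fix: Put 'c.salary > 54487' in the JOIN's ON clause instead of WHERE

Corrected query:
SELECT p.name, c.salary FROM departments p LEFT JOIN staff c ON c.dept_id = p.id AND c.salary > 54487

Result:
name      | salary
----------+-------
Finance   | 66028 
Finance   | 92908 
Finance   | 135084
Sales     | NULL  
Marketing | 89488 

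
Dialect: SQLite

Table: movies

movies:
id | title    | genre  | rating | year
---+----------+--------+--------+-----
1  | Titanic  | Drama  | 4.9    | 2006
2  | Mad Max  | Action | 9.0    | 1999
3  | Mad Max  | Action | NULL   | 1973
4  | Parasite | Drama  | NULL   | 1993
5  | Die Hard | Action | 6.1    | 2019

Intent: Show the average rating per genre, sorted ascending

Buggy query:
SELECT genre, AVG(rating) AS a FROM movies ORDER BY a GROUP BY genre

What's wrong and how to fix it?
Bug: ORDER BY appears before GROUP BY; SQL clause order requires GROUP BY first

Fix: Move ORDER BY to the end, after GROUP BY

Corrected query:
SELECT genre, AVG(rating) AS a FROM movies GROUP BY genre ORDER BY a

Result:
genre  | a   
-------+-----
Drama  | 4.9 
Action | 7.55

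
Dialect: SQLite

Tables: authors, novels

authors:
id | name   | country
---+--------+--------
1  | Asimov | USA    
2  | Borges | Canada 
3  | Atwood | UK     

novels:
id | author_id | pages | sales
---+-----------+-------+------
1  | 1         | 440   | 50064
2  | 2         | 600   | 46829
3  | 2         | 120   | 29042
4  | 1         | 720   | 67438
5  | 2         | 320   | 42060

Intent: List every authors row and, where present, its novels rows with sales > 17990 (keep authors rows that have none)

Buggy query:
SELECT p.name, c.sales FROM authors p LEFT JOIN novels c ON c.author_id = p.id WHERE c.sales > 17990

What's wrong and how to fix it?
Bug: Filtering c.sales in WHERE discards the NULL rows produced by LEFT JOIN, turning it into an inner join

Fix: Put 'c.sales > 17990' in the JOIN's ON clause instead of WHERE

Corrected query:
SELECT p.name, c.sales FROM authors p LEFT JOIN novels c ON c.author_id = p.id AND c.sales > 17990

Result:
name   | sales
-------+------
Asimov | 50064
Asimov | 67438
Borges | 29042
Borges | 42060
Borges | 46829
Atwood | NULL 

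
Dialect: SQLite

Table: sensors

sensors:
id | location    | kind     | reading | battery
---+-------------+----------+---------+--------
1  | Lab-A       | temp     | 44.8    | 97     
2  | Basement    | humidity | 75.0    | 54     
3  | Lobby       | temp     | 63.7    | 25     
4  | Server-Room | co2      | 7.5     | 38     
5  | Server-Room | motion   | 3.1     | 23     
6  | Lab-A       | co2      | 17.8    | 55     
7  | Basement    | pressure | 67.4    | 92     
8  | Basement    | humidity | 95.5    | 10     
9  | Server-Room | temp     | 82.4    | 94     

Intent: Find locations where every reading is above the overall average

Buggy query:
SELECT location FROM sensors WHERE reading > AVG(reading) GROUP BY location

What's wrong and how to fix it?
Bug: WHERE evaluates per row before aggregation, so AVG() is unavailable

Fix: Use a subquery for AVG and a HAVING MIN(...) filter so the condition holds for every row in the group

Corrected query:
SELECT location FROM sensors GROUP BY location HAVING MIN(reading) > (SELECT AVG(reading) FROM sensors)

Result:
location
--------
Basement
Lobby   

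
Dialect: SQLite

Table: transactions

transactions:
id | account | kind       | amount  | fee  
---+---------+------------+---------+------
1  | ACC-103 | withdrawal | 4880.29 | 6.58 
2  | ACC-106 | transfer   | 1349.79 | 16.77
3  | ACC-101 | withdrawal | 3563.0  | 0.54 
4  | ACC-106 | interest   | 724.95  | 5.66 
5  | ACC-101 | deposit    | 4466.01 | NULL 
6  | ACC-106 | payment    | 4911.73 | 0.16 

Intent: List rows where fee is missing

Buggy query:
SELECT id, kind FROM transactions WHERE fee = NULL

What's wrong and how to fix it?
Bug: Comparing to NULL with '=' never matches; NULL = NULL is unknown, not true

Fix: Use IS NULL to test for NULL

Corrected query:
SELECT id, kind FROM transactions WHERE fee IS NULL

Result:
id | kind   
---+--------
5  | deposit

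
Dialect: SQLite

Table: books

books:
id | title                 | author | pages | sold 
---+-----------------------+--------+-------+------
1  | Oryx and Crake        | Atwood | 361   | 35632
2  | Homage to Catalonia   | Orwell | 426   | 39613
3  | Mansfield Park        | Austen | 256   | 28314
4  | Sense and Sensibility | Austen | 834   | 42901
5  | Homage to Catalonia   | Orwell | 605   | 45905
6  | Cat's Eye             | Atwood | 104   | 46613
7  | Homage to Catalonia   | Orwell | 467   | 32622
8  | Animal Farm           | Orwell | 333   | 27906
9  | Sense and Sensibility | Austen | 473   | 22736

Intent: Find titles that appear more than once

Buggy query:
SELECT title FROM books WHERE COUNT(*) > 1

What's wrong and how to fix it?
Bug: WHERE can't reference COUNT(*); aggregates are computed after WHERE

Fix: Group first, then use HAVING for the count condition

Corrected query:
SELECT title FROM books GROUP BY title HAVING COUNT(*) > 1

Result:
title                
---------------------
Homage to Catalonia  
Sense and Sensibility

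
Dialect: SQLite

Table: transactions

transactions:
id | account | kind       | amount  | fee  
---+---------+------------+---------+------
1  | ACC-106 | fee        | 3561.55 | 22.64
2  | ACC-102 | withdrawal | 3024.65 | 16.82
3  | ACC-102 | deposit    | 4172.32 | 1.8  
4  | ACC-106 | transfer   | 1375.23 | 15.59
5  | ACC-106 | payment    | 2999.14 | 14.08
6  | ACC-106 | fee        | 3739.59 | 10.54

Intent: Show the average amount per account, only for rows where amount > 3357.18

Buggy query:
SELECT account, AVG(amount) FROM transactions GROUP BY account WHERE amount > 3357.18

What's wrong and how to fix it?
Bug: WHERE cannot follow GROUP BY

Fix: Place WHERE between FROM and GROUP BY

Corrected query:
SELECT account, AVG(amount) FROM transactions WHERE amount > 3357.18 GROUP BY account

Result:
account | AVG(amount)
--------+------------
ACC-102 | 4172.32    
ACC-106 | 3650.57    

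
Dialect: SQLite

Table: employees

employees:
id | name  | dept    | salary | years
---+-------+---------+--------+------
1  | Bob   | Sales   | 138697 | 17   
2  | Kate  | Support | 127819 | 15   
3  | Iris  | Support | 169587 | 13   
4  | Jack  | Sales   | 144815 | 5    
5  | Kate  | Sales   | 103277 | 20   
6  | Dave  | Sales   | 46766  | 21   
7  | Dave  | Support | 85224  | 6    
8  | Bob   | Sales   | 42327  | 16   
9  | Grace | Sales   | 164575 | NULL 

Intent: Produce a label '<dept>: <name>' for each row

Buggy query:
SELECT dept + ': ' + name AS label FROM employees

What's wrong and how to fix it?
Bug: SQLite uses || for string concatenation; + coerces text to numbers (yielding 0)

Fix: Use the || operator for string concatenation

Corrected query:
SELECT dept || ': ' || name AS label FROM employees

Result:
label        
-------------
Sales: Bob   
Support: Kate
Support: Iris
Sales: Jack  
Sales: Kate  
Sales: Dave  
Support: Dave
Sales: Bob   
Sales: Grace 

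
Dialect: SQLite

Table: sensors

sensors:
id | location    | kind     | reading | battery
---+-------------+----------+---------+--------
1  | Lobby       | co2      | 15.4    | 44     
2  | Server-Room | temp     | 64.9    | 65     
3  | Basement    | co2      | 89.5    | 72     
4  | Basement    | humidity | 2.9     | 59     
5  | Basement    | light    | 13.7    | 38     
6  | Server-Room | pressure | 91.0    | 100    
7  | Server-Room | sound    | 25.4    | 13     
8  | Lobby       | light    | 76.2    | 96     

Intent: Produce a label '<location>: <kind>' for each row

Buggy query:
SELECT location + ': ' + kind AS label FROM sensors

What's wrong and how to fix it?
Bug: SQLite uses || for string concatenation; + coerces text to numbers (yielding 0)

Fix: Replace + with || to concatenate text

Corrected query:
SELECT location || ': ' || kind AS label FROM sensors

Result:
label                
---------------------
Lobby: co2           
Server-Room: temp    
Basement: co2        
Basement: humidity   
Basement: light      
Server-Room: pressure
Server-Room: sound   
Lobby: light         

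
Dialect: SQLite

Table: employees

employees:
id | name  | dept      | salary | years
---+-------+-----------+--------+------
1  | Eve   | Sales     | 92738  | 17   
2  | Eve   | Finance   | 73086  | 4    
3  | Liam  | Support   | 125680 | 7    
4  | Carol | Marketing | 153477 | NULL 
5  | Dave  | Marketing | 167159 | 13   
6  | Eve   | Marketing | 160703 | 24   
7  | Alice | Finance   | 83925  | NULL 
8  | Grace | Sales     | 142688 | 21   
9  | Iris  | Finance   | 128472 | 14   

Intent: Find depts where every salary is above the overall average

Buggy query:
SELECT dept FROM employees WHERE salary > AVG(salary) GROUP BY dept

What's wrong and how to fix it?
Bug: WHERE evaluates per row before aggregation, so AVG() is unavailable

Fix: Use a subquery for AVG and a HAVING MIN(...) filter so the condition holds for every row in the group

Corrected query:
SELECT dept FROM employees GROUP BY dept HAVING MIN(salary) > (SELECT AVG(salary) FROM employees)

Result:
dept     
---------
Marketing
Support  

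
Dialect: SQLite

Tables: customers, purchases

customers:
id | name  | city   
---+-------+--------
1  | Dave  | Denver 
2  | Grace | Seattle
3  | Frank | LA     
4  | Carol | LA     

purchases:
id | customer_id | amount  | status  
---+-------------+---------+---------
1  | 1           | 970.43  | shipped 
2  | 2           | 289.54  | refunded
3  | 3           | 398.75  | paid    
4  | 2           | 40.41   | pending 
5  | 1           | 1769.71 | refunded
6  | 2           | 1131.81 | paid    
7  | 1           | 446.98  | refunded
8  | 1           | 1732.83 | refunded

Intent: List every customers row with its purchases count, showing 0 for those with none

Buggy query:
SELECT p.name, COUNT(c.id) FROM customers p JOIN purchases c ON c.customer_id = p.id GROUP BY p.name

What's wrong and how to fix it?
Bug: An inner join excludes parents with zero children

Fix: Use LEFT JOIN so parents without children still appear (COUNT(c.id) gives 0)

Corrected query:
SELECT p.name, COUNT(c.id) FROM customers p LEFT JOIN purchases c ON c.customer_id = p.id GROUP BY p.name

Result:
name  | COUNT(c.id)
------+------------
Carol | 0          
Dave  | 4          
Frank | 1          
Grace | 3          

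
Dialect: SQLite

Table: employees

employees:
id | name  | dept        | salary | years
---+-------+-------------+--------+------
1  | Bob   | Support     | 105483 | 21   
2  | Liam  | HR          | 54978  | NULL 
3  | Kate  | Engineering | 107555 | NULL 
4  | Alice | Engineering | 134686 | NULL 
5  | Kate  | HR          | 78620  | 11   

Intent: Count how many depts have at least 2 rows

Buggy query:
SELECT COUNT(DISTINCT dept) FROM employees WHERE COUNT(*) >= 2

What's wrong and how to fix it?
Bug: WHERE filters individual rows, not groups, so a group-level COUNT is invalid there

Fix: Use a subquery that GROUPs and filters with HAVING, then count its rows

Corrected query:
SELECT COUNT(*) FROM (SELECT dept FROM employees GROUP BY dept HAVING COUNT(*) >= 2)

Result:
COUNT(*)
--------
2       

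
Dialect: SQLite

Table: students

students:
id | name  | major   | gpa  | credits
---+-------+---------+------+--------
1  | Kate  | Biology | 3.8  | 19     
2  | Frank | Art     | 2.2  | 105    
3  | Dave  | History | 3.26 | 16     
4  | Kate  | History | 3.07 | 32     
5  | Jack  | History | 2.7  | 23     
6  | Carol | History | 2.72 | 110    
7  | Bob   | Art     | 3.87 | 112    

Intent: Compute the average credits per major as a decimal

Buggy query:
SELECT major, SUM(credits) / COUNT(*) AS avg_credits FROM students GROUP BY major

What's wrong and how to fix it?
Bug: SUM(credits) and COUNT(*) are both integers; the division truncates the fractional part

Fix: Multiply by 1.0 (or CAST to REAL) to force floating-point division

Corrected query:
SELECT major, SUM(credits) * 1.0 / COUNT(*) AS avg_credits FROM students GROUP BY major

Result:
major   | avg_credits
--------+------------
Art     | 108.5      
Biology | 19         
History | 45.25      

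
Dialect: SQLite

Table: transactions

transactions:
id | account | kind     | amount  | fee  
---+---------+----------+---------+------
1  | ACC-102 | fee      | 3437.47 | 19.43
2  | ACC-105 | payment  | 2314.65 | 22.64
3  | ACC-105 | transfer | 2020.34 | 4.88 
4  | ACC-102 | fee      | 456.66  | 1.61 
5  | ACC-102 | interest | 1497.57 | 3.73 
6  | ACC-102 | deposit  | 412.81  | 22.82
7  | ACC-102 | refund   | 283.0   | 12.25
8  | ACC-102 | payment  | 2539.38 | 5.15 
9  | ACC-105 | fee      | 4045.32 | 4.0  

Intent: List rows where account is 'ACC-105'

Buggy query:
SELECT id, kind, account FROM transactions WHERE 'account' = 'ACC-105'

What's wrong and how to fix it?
Bug: Single quotes denote string literals in SQL; the column name is being compared as a constant string

Fix: Remove the quotes around the column name (or use double quotes for an identifier)

Corrected query:
SELECT id, kind, account FROM transactions WHERE account = 'ACC-105'

Result:
id | kind     | account
---+----------+--------
2  | payment  | ACC-105
3  | transfer | ACC-105
9  | fee      | ACC-105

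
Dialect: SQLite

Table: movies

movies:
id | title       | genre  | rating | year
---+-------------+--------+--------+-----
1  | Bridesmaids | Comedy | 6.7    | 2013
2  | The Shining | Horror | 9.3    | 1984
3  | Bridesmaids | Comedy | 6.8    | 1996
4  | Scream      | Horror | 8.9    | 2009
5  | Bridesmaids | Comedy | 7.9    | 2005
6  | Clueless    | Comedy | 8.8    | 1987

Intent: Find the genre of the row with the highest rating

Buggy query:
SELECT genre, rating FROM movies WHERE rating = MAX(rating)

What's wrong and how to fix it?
Bug: MAX(rating) is an aggregate and cannot be used directly in WHERE

Fix: Wrap MAX in a scalar subquery so WHERE compares against a single value

Corrected query:
SELECT genre, rating FROM movies WHERE rating = (SELECT MAX(rating) FROM movies)

Result:
genre  | rating
-------+-------
Horror | 9.3   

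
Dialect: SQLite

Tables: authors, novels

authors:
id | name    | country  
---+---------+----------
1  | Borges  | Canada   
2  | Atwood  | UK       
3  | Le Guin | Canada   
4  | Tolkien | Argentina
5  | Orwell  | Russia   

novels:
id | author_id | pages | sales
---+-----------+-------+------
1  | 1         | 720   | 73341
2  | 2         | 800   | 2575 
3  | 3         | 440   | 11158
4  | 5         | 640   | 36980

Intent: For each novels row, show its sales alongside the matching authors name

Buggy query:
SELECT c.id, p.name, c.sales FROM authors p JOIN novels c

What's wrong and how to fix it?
Bug: Missing join condition: each novels row is matched to all authors rows instead of just its own

Fix: Specify the join condition linking the foreign key to the parent id

Corrected query:
SELECT c.id, p.name, c.sales FROM authors p JOIN novels c ON c.author_id = p.id

Result:
id | name    | sales
---+---------+------
1  | Borges  | 73341
2  | Atwood  | 2575 
3  | Le Guin | 11158
4  | Orwell  | 36980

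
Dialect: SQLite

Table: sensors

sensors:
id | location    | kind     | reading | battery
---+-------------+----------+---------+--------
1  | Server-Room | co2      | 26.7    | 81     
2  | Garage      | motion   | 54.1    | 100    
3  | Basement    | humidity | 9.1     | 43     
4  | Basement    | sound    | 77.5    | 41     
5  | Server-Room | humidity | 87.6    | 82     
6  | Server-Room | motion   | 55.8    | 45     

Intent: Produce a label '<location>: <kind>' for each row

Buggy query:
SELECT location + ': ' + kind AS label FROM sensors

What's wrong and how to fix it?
Bug: '+' is numeric addition; on text columns SQLite converts them to 0 instead of concatenating

Fix: Use the || operator for string concatenation

Corrected query:
SELECT location || ': ' || kind AS label FROM sensors

Result:
label                
---------------------
Server-Room: co2     
Garage: motion       
Basement: humidity   
Basement: sound      
Server-Room: humidity
Server-Room: motion  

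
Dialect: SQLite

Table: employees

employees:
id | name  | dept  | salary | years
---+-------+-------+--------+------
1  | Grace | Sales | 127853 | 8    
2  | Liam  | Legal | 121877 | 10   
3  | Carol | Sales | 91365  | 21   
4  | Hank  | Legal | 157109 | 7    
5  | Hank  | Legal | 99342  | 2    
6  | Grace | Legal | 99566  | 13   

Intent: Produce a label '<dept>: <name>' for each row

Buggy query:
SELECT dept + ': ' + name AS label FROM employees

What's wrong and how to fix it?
Bug: '+' is numeric addition; on text columns SQLite converts them to 0 instead of concatenating

Fix: Use the || operator for string concatenation

Corrected query:
SELECT dept || ': ' || name AS label FROM employees

Result:
label       
------------
Sales: Grace
Legal: Liam 
Sales: Carol
Legal: Hank 
Legal: Hank 
Legal: Grace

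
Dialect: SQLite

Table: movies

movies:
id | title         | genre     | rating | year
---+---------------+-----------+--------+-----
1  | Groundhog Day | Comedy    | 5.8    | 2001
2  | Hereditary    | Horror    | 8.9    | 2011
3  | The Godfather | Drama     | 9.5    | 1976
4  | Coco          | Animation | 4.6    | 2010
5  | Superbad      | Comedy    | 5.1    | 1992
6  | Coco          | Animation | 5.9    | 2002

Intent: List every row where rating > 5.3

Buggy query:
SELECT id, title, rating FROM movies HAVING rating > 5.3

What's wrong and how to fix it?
Bug: HAVING filters the output of aggregation, but this query has no GROUP BY and no aggregate functions, so SQLite rejects it (HAVING clause on a non-aggregate query); the condition here is per row

Fix: Use WHERE for row-level filtering

Corrected query:
SELECT id, title, rating FROM movies WHERE rating > 5.3

Result:
id | title         | rating
---+---------------+-------
1  | Groundhog Day | 5.8   
2  | Hereditary    | 8.9   
3  | The Godfather | 9.5   
6  | Coco          | 5.9   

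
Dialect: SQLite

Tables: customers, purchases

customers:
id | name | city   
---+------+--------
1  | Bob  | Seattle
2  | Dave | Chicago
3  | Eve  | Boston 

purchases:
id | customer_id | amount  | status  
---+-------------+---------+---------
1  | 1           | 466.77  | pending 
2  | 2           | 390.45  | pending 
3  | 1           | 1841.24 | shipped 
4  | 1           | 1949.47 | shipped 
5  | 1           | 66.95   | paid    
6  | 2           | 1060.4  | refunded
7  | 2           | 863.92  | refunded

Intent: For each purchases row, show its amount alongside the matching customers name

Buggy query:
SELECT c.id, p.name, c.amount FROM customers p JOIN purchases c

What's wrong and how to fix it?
Bug: Missing join condition: each purchases row is matched to all customers rows instead of just its own

Fix: Add ON c.customer_id = p.id to the JOIN

Corrected query:
SELECT c.id, p.name, c.amount FROM customers p JOIN purchases c ON c.customer_id = p.id

Result:
id | name | amount 
---+------+--------
1  | Bob  | 466.77 
2  | Dave | 390.45 
3  | Bob  | 1841.24
4  | Bob  | 1949.47
5  | Bob  | 66.95  
6  | Dave | 1060.4 
7  | Dave | 863.92 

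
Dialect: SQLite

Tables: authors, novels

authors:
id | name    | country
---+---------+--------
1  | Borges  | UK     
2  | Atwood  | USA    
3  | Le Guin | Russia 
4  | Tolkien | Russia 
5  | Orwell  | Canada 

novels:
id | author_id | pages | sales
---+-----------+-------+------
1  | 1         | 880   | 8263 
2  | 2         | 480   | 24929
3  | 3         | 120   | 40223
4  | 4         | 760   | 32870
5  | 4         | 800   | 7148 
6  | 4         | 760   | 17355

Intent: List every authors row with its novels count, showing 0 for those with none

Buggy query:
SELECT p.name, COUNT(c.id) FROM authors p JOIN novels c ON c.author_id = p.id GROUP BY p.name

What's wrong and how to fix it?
Bug: INNER JOIN drops authors rows that have no matching novels rows

Fix: Switch to LEFT JOIN to retain unmatched parent rows

Corrected query:
SELECT p.name, COUNT(c.id) FROM authors p LEFT JOIN novels c ON c.author_id = p.id GROUP BY p.name

Result:
name    | COUNT(c.id)
--------+------------
Atwood  | 1          
Borges  | 1          
Le Guin | 1          
Orwell  | 0          
Tolkien | 3          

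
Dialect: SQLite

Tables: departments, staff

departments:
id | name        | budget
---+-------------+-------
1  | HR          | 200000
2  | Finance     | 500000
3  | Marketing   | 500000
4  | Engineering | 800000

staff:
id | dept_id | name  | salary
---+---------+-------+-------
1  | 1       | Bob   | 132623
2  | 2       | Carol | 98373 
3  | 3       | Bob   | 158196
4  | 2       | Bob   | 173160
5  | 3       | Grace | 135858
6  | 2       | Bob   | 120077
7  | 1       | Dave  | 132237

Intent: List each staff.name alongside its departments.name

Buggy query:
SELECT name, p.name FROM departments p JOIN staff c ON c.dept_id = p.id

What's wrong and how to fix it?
Bug: Both tables have a 'name' column; the unqualified reference is ambiguous

Fix: Qualify the column with its table alias (c.name)

Corrected query:
SELECT c.name, p.name FROM departments p JOIN staff c ON c.dept_id = p.id

Result:
name  | name     
------+----------
Bob   | HR       
Carol | Finance  
Bob   | Marketing
Bob   | Finance  
Grace | Marketing
Bob   | Finance  
Dave  | HR       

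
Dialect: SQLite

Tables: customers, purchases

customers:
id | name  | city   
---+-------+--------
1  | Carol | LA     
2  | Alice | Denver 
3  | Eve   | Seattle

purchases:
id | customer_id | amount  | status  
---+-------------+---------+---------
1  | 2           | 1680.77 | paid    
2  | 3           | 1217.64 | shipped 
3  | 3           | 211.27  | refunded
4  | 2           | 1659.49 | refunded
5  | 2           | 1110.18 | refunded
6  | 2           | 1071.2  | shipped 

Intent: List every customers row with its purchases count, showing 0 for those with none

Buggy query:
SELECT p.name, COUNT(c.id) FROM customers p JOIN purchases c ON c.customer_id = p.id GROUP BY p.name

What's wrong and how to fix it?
Bug: INNER JOIN drops customers rows that have no matching purchases rows

Fix: Use LEFT JOIN so parents without children still appear (COUNT(c.id) gives 0)

Corrected query:
SELECT p.name, COUNT(c.id) FROM customers p LEFT JOIN purchases c ON c.customer_id = p.id GROUP BY p.name

Result:
name  | COUNT(c.id)
------+------------
Alice | 4          
Carol | 0          
Eve   | 2          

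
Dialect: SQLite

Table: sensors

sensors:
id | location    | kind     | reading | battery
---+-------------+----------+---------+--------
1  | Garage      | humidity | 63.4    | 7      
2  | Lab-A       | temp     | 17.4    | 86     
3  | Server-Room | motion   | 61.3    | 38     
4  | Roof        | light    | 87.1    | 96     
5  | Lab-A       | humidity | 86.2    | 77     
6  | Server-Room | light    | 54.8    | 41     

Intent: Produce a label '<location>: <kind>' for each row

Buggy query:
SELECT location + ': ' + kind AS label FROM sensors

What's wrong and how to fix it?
Bug: SQLite uses || for string concatenation; + coerces text to numbers (yielding 0)

Fix: Use the || operator for string concatenation

Corrected query:
SELECT location || ': ' || kind AS label FROM sensors

Result:
label              
-------------------
Garage: humidity   
Lab-A: temp        
Server-Room: motion
Roof: light        
Lab-A: humidity    
Server-Room: light 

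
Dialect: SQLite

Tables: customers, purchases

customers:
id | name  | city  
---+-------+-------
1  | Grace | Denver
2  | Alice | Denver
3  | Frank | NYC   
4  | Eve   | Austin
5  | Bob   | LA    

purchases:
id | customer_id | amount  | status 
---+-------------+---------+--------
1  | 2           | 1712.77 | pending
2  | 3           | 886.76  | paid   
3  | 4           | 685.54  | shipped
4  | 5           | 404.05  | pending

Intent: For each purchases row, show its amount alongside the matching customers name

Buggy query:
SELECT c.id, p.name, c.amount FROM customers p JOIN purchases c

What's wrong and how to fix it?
Bug: JOIN with no ON clause produces a cartesian product; every purchases row pairs with every customers row

Fix: Specify the join condition linking the foreign key to the parent id

Corrected query:
SELECT c.id, p.name, c.amount FROM customers p JOIN purchases c ON c.customer_id = p.id

Result:
id | name  | amount 
---+-------+--------
1  | Alice | 1712.77
2  | Frank | 886.76 
3  | Eve   | 685.54 
4  | Bob   | 404.05 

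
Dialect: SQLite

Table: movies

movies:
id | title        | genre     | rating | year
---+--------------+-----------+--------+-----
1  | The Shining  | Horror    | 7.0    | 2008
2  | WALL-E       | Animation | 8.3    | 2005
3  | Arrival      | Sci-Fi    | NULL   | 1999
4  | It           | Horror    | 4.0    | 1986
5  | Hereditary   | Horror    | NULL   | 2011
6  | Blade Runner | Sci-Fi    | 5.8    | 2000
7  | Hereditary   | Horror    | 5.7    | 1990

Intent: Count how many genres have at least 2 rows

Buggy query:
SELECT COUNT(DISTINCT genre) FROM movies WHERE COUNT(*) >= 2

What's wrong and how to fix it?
Bug: COUNT(*) cannot appear in WHERE; the per-group count doesn't exist yet

Fix: Use a subquery that GROUPs and filters with HAVING, then count its rows

Corrected query:
SELECT COUNT(*) FROM (SELECT genre FROM movies GROUP BY genre HAVING COUNT(*) >= 2)

Result:
COUNT(*)
--------
2       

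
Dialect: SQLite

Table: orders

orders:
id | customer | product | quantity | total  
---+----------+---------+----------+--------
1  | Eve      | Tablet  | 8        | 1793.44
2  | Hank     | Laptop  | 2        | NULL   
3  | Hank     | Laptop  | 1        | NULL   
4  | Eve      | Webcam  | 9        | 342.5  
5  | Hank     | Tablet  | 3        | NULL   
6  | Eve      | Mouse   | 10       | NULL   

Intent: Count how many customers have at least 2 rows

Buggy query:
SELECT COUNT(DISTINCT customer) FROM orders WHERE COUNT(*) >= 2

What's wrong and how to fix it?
Bug: WHERE filters individual rows, not groups, so a group-level COUNT is invalid there

Fix: Use a subquery that GROUPs and filters with HAVING, then count its rows

Corrected query:
SELECT COUNT(*) FROM (SELECT customer FROM orders GROUP BY customer HAVING COUNT(*) >= 2)

Result:
COUNT(*)
--------
2       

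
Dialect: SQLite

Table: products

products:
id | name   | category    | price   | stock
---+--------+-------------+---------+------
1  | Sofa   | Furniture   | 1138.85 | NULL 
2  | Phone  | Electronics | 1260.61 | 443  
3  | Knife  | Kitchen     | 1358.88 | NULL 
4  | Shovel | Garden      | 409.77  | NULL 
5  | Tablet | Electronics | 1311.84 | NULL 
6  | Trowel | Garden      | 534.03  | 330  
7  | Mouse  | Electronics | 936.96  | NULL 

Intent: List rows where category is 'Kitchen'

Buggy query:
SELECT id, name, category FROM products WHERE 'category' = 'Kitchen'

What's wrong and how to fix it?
Bug: Single quotes denote string literals in SQL; the column name is being compared as a constant string

Fix: Reference the column as category without single quotes

Corrected query:
SELECT id, name, category FROM products WHERE category = 'Kitchen'

Result:
id | name  | category
---+-------+---------
3  | Knife | Kitchen 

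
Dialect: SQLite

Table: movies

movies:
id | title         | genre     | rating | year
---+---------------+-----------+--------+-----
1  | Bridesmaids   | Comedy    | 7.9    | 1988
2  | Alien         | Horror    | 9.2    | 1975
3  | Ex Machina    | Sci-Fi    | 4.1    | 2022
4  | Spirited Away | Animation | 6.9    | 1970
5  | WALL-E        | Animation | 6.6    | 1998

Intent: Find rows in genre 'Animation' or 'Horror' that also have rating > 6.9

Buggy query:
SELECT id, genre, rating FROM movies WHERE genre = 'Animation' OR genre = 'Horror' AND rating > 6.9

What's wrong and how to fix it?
Bug: Without parentheses, AND is evaluated before OR, so the rating filter only applies to the 'Horror' branch

Fix: Add parentheses around the OR so the AND applies to both alternatives

Corrected query:
SELECT id, genre, rating FROM movies WHERE (genre = 'Animation' OR genre = 'Horror') AND rating > 6.9

Result:
id | genre  | rating
---+--------+-------
2  | Horror | 9.2   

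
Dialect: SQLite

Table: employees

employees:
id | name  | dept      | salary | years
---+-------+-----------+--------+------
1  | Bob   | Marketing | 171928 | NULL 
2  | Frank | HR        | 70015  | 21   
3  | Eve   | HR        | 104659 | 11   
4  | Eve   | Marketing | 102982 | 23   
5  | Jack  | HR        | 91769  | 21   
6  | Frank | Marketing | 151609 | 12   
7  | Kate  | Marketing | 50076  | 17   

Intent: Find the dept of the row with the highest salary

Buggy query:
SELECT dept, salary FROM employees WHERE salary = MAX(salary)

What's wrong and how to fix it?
Bug: MAX(salary) is an aggregate and cannot be used directly in WHERE

Fix: Wrap MAX in a scalar subquery so WHERE compares against a single value

Corrected query:
SELECT dept, salary FROM employees WHERE salary = (SELECT MAX(salary) FROM employees)

Result:
dept      | salary
----------+-------
Marketing | 171928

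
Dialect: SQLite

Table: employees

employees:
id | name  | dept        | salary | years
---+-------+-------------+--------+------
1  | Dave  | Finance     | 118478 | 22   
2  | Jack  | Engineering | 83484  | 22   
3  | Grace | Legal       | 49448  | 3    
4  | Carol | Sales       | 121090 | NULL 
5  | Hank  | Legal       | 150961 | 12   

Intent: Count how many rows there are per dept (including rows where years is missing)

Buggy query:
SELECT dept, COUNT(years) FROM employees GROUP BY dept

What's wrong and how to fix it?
Bug: COUNT(years) skips NULLs, so groups with missing years are undercounted

Fix: Replace COUNT(years) with COUNT(*)

Corrected query:
SELECT dept, COUNT(*) FROM employees GROUP BY dept

Result:
dept        | COUNT(*)
------------+---------
Engineering | 1       
Finance     | 1       
Legal       | 2       
Sales       | 1       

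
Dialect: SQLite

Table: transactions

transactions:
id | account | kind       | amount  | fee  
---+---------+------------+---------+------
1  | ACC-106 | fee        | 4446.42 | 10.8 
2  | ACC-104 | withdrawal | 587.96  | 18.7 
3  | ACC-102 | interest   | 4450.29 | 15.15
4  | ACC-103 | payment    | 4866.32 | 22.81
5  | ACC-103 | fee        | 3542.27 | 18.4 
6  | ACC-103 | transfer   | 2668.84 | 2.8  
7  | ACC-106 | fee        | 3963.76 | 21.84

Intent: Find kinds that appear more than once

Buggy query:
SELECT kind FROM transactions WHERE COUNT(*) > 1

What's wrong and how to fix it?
Bug: COUNT(*) is an aggregate and cannot be used in WHERE

Fix: GROUP BY kind, then filter groups with HAVING COUNT(*) > 1

Corrected query:
SELECT kind FROM transactions GROUP BY kind HAVING COUNT(*) > 1

Result:
kind
----
fee 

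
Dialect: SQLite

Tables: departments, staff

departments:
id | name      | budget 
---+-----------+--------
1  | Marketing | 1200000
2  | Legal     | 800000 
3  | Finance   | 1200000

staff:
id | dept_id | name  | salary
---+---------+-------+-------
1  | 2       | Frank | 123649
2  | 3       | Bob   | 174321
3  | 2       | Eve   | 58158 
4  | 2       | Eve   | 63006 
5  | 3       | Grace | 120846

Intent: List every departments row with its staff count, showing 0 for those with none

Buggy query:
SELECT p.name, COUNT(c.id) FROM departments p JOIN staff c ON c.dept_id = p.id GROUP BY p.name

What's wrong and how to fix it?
Bug: An inner join excludes parents with zero children

Fix: Switch to LEFT JOIN to retain unmatched parent rows

Corrected query:
SELECT p.name, COUNT(c.id) FROM departments p LEFT JOIN staff c ON c.dept_id = p.id GROUP BY p.name

Result:
name      | COUNT(c.id)
----------+------------
Finance   | 2          
Legal     | 3          
Marketing | 0          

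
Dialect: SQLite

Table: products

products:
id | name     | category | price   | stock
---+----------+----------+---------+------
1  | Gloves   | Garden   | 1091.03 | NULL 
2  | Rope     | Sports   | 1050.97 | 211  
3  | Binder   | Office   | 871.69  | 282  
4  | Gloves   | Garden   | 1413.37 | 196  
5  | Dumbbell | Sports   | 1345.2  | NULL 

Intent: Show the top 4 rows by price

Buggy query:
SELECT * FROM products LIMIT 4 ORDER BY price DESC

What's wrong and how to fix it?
Bug: LIMIT must come after ORDER BY

Fix: Sort with ORDER BY, then apply LIMIT

Corrected query:
SELECT * FROM products ORDER BY price DESC LIMIT 4

Result:
id | name     | category | price   | stock
---+----------+----------+---------+------
4  | Gloves   | Garden   | 1413.37 | 196  
5  | Dumbbell | Sports   | 1345.2  | NULL 
1  | Gloves   | Garden   | 1091.03 | NULL 
2  | Rope     | Sports   | 1050.97 | 211  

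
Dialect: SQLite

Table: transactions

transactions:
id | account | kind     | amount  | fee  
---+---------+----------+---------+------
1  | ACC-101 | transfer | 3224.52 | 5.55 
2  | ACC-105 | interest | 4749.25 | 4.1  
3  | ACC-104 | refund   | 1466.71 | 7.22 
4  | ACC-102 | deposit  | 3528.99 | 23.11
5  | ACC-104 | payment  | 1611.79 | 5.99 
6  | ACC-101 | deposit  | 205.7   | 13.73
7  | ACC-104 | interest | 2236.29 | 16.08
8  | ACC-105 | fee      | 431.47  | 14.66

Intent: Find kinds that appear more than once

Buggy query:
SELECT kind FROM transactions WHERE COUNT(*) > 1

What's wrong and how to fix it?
Bug: WHERE can't reference COUNT(*); aggregates are computed after WHERE

Fix: Group first, then use HAVING for the count condition

Corrected query:
SELECT kind FROM transactions GROUP BY kind HAVING COUNT(*) > 1

Result:
kind    
--------
deposit 
interest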